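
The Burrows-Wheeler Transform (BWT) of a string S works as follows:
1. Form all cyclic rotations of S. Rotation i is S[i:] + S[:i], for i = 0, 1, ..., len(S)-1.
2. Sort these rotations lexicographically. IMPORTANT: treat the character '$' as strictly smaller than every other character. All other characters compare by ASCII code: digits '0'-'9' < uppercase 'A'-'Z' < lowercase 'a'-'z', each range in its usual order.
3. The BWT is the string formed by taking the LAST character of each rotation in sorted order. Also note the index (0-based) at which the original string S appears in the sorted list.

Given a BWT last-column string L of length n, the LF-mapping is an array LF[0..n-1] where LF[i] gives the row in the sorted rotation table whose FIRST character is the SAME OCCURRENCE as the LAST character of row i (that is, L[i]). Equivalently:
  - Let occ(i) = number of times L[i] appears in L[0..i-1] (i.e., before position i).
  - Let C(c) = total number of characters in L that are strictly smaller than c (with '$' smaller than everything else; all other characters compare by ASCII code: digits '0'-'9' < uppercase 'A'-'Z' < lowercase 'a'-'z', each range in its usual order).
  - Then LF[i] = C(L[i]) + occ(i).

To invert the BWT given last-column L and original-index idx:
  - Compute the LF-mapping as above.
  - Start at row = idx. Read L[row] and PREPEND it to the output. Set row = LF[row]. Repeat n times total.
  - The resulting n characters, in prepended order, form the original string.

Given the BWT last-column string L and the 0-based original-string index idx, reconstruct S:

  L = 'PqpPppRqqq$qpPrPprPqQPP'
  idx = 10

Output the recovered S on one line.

LF mapping: 1 15 10 2 11 12 9 16 17 18 0 19 13 3 21 4 14 22 5 20 8 6 7
Walk LF starting at row 10, prepending L[row]:
  step 1: row=10, L[10]='$', prepend. Next row=LF[10]=0
  step 2: row=0, L[0]='P', prepend. Next row=LF[0]=1
  step 3: row=1, L[1]='q', prepend. Next row=LF[1]=15
  step 4: row=15, L[15]='P', prepend. Next row=LF[15]=4
  step 5: row=4, L[4]='p', prepend. Next row=LF[4]=11
  step 6: row=11, L[11]='q', prepend. Next row=LF[11]=19
  step 7: row=19, L[19]='q', prepend. Next row=LF[19]=20
  step 8: row=20, L[20]='Q', prepend. Next row=LF[20]=8
  step 9: row=8, L[8]='q', prepend. Next row=LF[8]=17
  step 10: row=17, L[17]='r', prepend. Next row=LF[17]=22
  step 11: row=22, L[22]='P', prepend. Next row=LF[22]=7
  step 12: row=7, L[7]='q', prepend. Next row=LF[7]=16
  step 13: row=16, L[16]='p', prepend. Next row=LF[16]=14
  step 14: row=14, L[14]='r', prepend. Next row=LF[14]=21
  step 15: row=21, L[21]='P', prepend. Next row=LF[21]=6
  step 16: row=6, L[6]='R', prepend. Next row=LF[6]=9
  step 17: row=9, L[9]='q', prepend. Next row=LF[9]=18
  step 18: row=18, L[18]='P', prepend. Next row=LF[18]=5
  step 19: row=5, L[5]='p', prepend. Next row=LF[5]=12
  step 20: row=12, L[12]='p', prepend. Next row=LF[12]=13
  step 21: row=13, L[13]='P', prepend. Next row=LF[13]=3
  step 22: row=3, L[3]='P', prepend. Next row=LF[3]=2
  step 23: row=2, L[2]='p', prepend. Next row=LF[2]=10
Reversed output: pPPppPqRPrpqPrqQqqpPqP$

Answer: pPPppPqRPrpqPrqQqqpPqP$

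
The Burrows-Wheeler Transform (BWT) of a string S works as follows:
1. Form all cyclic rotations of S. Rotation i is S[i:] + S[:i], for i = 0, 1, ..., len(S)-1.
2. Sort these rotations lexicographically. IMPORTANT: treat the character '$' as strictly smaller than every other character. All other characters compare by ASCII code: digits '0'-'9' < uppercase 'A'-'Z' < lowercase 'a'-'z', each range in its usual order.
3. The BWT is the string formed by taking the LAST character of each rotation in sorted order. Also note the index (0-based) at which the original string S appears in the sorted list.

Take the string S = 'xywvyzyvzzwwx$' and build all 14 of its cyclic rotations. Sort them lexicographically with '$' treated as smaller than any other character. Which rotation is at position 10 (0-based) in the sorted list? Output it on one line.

All 14 rotations (rotation i = S[i:]+S[:i]):
  rot[0] = xywvyzyvzzwwx$
  rot[1] = ywvyzyvzzwwx$x
  rot[2] = wvyzyvzzwwx$xy
  rot[3] = vyzyvzzwwx$xyw
  rot[4] = yzyvzzwwx$xywv
  rot[5] = zyvzzwwx$xywvy
  rot[6] = yvzzwwx$xywvyz
  rot[7] = vzzwwx$xywvyzy
  rot[8] = zzwwx$xywvyzyv
  rot[9] = zwwx$xywvyzyvz
  rot[10] = wwx$xywvyzyvzz
  rot[11] = wx$xywvyzyvzzw
  rot[12] = x$xywvyzyvzzww
  rot[13] = $xywvyzyvzzwwx
Sorted (with $ < everything):
  sorted[0] = $xywvyzyvzzwwx
  sorted[1] = vyzyvzzwwx$xyw
  sorted[2] = vzzwwx$xywvyzy
  sorted[3] = wvyzyvzzwwx$xy
  sorted[4] = wwx$xywvyzyvzz
  sorted[5] = wx$xywvyzyvzzw
  sorted[6] = x$xywvyzyvzzww
  sorted[7] = xywvyzyvzzwwx$
  sorted[8] = yvzzwwx$xywvyz
  sorted[9] = ywvyzyvzzwwx$x
  sorted[10] = yzyvzzwwx$xywv
  sorted[11] = zwwx$xywvyzyvz
  sorted[12] = zyvzzwwx$xywvy
  sorted[13] = zzwwx$xywvyzyv
sorted[10] = yzyvzzwwx$xywv

Answer: yzyvzzwwx$xywv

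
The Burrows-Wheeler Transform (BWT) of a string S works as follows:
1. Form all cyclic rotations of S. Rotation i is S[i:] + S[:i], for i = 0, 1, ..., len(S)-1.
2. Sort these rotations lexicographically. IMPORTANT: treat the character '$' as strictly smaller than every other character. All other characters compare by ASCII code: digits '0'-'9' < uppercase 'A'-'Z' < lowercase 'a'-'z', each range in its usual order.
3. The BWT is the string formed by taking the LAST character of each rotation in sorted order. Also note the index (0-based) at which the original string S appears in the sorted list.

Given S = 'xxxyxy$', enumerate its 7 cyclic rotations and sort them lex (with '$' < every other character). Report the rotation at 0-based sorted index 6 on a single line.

All 7 rotations (rotation i = S[i:]+S[:i]):
  rot[0] = xxxyxy$
  rot[1] = xxyxy$x
  rot[2] = xyxy$xx
  rot[3] = yxy$xxx
  rot[4] = xy$xxxy
  rot[5] = y$xxxyx
  rot[6] = $xxxyxy
Sorted (with $ < everything):
  sorted[0] = $xxxyxy
  sorted[1] = xxxyxy$
  sorted[2] = xxyxy$x
  sorted[3] = xy$xxxy
  sorted[4] = xyxy$xx
  sorted[5] = y$xxxyx
  sorted[6] = yxy$xxx
sorted[6] = yxy$xxx

Answer: yxy$xxx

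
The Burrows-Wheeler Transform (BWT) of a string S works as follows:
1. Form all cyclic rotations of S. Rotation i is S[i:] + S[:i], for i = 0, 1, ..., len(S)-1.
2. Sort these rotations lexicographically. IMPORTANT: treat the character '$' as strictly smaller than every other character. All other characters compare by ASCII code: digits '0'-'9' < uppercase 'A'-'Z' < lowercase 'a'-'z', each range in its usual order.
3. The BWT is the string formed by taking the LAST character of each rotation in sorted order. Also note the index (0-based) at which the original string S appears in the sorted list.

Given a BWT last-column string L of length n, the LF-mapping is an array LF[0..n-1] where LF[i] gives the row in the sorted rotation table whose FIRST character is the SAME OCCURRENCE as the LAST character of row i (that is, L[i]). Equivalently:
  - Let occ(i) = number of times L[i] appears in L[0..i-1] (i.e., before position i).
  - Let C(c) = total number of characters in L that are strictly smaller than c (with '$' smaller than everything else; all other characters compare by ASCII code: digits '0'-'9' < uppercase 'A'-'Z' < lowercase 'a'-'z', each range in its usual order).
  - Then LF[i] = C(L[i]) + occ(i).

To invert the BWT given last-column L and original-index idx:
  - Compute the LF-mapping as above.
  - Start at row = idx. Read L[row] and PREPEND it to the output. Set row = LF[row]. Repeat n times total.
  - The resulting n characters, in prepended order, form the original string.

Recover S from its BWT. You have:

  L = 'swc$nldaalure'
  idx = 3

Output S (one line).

LF mapping: 10 12 3 0 8 6 4 1 2 7 11 9 5
Walk LF starting at row 3, prepending L[row]:
  step 1: row=3, L[3]='$', prepend. Next row=LF[3]=0
  step 2: row=0, L[0]='s', prepend. Next row=LF[0]=10
  step 3: row=10, L[10]='u', prepend. Next row=LF[10]=11
  step 4: row=11, L[11]='r', prepend. Next row=LF[11]=9
  step 5: row=9, L[9]='l', prepend. Next row=LF[9]=7
  step 6: row=7, L[7]='a', prepend. Next row=LF[7]=1
  step 7: row=1, L[1]='w', prepend. Next row=LF[1]=12
  step 8: row=12, L[12]='e', prepend. Next row=LF[12]=5
  step 9: row=5, L[5]='l', prepend. Next row=LF[5]=6
  step 10: row=6, L[6]='d', prepend. Next row=LF[6]=4
  step 11: row=4, L[4]='n', prepend. Next row=LF[4]=8
  step 12: row=8, L[8]='a', prepend. Next row=LF[8]=2
  step 13: row=2, L[2]='c', prepend. Next row=LF[2]=3
Reversed output: candlewalrus$

Answer: candlewalrus$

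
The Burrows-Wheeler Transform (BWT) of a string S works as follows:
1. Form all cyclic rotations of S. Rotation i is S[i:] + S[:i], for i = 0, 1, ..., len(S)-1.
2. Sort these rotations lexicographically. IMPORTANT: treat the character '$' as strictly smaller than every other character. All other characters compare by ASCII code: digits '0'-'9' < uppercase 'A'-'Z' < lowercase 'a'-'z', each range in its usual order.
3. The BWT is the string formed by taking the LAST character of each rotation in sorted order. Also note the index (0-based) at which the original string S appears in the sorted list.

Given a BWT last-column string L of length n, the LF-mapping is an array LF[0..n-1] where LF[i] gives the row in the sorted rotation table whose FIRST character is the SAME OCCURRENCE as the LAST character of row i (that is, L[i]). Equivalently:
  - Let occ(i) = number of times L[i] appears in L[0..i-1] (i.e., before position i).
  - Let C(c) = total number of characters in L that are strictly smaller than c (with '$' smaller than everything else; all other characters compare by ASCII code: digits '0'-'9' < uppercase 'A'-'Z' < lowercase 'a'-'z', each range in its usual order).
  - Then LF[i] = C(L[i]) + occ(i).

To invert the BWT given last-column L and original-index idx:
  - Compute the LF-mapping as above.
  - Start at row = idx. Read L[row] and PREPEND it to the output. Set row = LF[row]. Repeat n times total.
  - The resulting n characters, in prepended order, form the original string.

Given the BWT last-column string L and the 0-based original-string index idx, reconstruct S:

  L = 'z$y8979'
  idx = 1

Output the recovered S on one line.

LF mapping: 6 0 5 2 3 1 4
Walk LF starting at row 1, prepending L[row]:
  step 1: row=1, L[1]='$', prepend. Next row=LF[1]=0
  step 2: row=0, L[0]='z', prepend. Next row=LF[0]=6
  step 3: row=6, L[6]='9', prepend. Next row=LF[6]=4
  step 4: row=4, L[4]='9', prepend. Next row=LF[4]=3
  step 5: row=3, L[3]='8', prepend. Next row=LF[3]=2
  step 6: row=2, L[2]='y', prepend. Next row=LF[2]=5
  step 7: row=5, L[5]='7', prepend. Next row=LF[5]=1
Reversed output: 7y899z$

Answer: 7y899z$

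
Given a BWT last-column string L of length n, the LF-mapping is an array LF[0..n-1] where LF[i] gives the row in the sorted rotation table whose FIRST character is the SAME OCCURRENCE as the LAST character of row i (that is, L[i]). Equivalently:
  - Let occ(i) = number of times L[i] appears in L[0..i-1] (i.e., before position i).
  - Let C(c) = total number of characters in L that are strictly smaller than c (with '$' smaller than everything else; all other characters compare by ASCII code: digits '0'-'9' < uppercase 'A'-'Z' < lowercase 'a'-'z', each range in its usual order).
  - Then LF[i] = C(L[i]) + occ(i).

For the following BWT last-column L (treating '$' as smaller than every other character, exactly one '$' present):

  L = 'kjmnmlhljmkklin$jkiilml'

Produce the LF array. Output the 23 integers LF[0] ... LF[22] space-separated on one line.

Answer: 8 5 17 21 18 12 1 13 6 19 9 10 14 2 22 0 7 11 3 4 15 20 16

Derivation:
Char counts: '$':1, 'h':1, 'i':3, 'j':3, 'k':4, 'l':5, 'm':4, 'n':2
C (first-col start): C('$')=0, C('h')=1, C('i')=2, C('j')=5, C('k')=8, C('l')=12, C('m')=17, C('n')=21
L[0]='k': occ=0, LF[0]=C('k')+0=8+0=8
L[1]='j': occ=0, LF[1]=C('j')+0=5+0=5
L[2]='m': occ=0, LF[2]=C('m')+0=17+0=17
L[3]='n': occ=0, LF[3]=C('n')+0=21+0=21
L[4]='m': occ=1, LF[4]=C('m')+1=17+1=18
L[5]='l': occ=0, LF[5]=C('l')+0=12+0=12
L[6]='h': occ=0, LF[6]=C('h')+0=1+0=1
L[7]='l': occ=1, LF[7]=C('l')+1=12+1=13
L[8]='j': occ=1, LF[8]=C('j')+1=5+1=6
L[9]='m': occ=2, LF[9]=C('m')+2=17+2=19
L[10]='k': occ=1, LF[10]=C('k')+1=8+1=9
L[11]='k': occ=2, LF[11]=C('k')+2=8+2=10
L[12]='l': occ=2, LF[12]=C('l')+2=12+2=14
L[13]='i': occ=0, LF[13]=C('i')+0=2+0=2
L[14]='n': occ=1, LF[14]=C('n')+1=21+1=22
L[15]='$': occ=0, LF[15]=C('$')+0=0+0=0
L[16]='j': occ=2, LF[16]=C('j')+2=5+2=7
L[17]='k': occ=3, LF[17]=C('k')+3=8+3=11
L[18]='i': occ=1, LF[18]=C('i')+1=2+1=3
L[19]='i': occ=2, LF[19]=C('i')+2=2+2=4
L[20]='l': occ=3, LF[20]=C('l')+3=12+3=15
L[21]='m': occ=3, LF[21]=C('m')+3=17+3=20
L[22]='l': occ=4, LF[22]=C('l')+4=12+4=16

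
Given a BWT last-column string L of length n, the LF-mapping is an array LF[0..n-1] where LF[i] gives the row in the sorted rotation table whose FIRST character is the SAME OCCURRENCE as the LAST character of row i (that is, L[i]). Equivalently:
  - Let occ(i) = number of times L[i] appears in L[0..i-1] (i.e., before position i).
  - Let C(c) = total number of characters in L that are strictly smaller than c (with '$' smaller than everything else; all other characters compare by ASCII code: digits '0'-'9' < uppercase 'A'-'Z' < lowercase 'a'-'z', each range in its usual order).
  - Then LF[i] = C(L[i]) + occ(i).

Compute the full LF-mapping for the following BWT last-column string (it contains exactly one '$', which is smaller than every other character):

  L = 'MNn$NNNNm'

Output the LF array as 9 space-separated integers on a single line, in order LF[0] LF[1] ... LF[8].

Answer: 1 2 8 0 3 4 5 6 7

Derivation:
Char counts: '$':1, 'M':1, 'N':5, 'm':1, 'n':1
C (first-col start): C('$')=0, C('M')=1, C('N')=2, C('m')=7, C('n')=8
L[0]='M': occ=0, LF[0]=C('M')+0=1+0=1
L[1]='N': occ=0, LF[1]=C('N')+0=2+0=2
L[2]='n': occ=0, LF[2]=C('n')+0=8+0=8
L[3]='$': occ=0, LF[3]=C('$')+0=0+0=0
L[4]='N': occ=1, LF[4]=C('N')+1=2+1=3
L[5]='N': occ=2, LF[5]=C('N')+2=2+2=4
L[6]='N': occ=3, LF[6]=C('N')+3=2+3=5
L[7]='N': occ=4, LF[7]=C('N')+4=2+4=6
L[8]='m': occ=0, LF[8]=C('m')+0=7+0=7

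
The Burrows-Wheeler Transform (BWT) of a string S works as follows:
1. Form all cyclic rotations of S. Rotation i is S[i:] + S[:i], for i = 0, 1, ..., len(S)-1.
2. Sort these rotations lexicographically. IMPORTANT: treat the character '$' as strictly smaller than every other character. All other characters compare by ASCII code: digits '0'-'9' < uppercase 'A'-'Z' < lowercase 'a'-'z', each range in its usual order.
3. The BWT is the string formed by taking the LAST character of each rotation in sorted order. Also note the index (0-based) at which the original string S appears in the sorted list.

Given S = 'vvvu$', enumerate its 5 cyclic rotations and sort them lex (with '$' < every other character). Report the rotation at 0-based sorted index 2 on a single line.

All 5 rotations (rotation i = S[i:]+S[:i]):
  rot[0] = vvvu$
  rot[1] = vvu$v
  rot[2] = vu$vv
  rot[3] = u$vvv
  rot[4] = $vvvu
Sorted (with $ < everything):
  sorted[0] = $vvvu
  sorted[1] = u$vvv
  sorted[2] = vu$vv
  sorted[3] = vvu$v
  sorted[4] = vvvu$
sorted[2] = vu$vv

Answer: vu$vv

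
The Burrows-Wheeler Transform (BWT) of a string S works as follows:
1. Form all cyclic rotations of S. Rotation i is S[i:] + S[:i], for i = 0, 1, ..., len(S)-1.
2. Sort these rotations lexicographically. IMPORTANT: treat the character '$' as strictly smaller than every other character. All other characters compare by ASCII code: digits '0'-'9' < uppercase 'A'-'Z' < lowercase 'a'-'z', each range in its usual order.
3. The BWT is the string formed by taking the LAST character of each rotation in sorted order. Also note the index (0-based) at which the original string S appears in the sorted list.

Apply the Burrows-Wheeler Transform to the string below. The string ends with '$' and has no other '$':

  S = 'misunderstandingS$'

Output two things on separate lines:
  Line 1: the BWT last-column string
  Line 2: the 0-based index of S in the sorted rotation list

Answer: Sgtnndndm$uaieriss
9

Derivation:
All 18 rotations (rotation i = S[i:]+S[:i]):
  rot[0] = misunderstandingS$
  rot[1] = isunderstandingS$m
  rot[2] = sunderstandingS$mi
  rot[3] = understandingS$mis
  rot[4] = nderstandingS$misu
  rot[5] = derstandingS$misun
  rot[6] = erstandingS$misund
  rot[7] = rstandingS$misunde
  rot[8] = standingS$misunder
  rot[9] = tandingS$misunders
  rot[10] = andingS$misunderst
  rot[11] = ndingS$misundersta
  rot[12] = dingS$misunderstan
  rot[13] = ingS$misunderstand
  rot[14] = ngS$misunderstandi
  rot[15] = gS$misunderstandin
  rot[16] = S$misunderstanding
  rot[17] = $misunderstandingS
Sorted (with $ < everything):
  sorted[0] = $misunderstandingS  (last char: 'S')
  sorted[1] = S$misunderstanding  (last char: 'g')
  sorted[2] = andingS$misunderst  (last char: 't')
  sorted[3] = derstandingS$misun  (last char: 'n')
  sorted[4] = dingS$misunderstan  (last char: 'n')
  sorted[5] = erstandingS$misund  (last char: 'd')
  sorted[6] = gS$misunderstandin  (last char: 'n')
  sorted[7] = ingS$misunderstand  (last char: 'd')
  sorted[8] = isunderstandingS$m  (last char: 'm')
  sorted[9] = misunderstandingS$  (last char: '$')
  sorted[10] = nderstandingS$misu  (last char: 'u')
  sorted[11] = ndingS$misundersta  (last char: 'a')
  sorted[12] = ngS$misunderstandi  (last char: 'i')
  sorted[13] = rstandingS$misunde  (last char: 'e')
  sorted[14] = standingS$misunder  (last char: 'r')
  sorted[15] = sunderstandingS$mi  (last char: 'i')
  sorted[16] = tandingS$misunders  (last char: 's')
  sorted[17] = understandingS$mis  (last char: 's')
Last column: Sgtnndndm$uaieriss
Original string S is at sorted index 9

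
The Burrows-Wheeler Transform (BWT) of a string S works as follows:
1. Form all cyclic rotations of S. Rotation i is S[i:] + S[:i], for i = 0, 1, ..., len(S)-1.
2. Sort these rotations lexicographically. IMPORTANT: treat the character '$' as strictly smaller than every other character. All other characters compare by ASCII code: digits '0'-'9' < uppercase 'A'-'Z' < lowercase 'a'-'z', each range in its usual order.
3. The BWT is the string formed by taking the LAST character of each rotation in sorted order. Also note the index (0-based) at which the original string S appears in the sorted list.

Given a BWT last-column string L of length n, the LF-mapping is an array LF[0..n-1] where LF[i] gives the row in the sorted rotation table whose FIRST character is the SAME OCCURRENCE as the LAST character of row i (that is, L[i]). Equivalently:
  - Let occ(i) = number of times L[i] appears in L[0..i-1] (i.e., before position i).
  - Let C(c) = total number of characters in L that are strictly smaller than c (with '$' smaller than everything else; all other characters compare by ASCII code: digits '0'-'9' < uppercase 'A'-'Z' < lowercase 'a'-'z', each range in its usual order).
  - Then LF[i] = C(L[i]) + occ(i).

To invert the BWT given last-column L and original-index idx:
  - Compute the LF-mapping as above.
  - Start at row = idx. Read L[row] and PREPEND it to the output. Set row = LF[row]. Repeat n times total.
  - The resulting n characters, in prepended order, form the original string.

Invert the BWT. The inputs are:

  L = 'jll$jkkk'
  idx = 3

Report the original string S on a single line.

Answer: kkljklj$

Derivation:
LF mapping: 1 6 7 0 2 3 4 5
Walk LF starting at row 3, prepending L[row]:
  step 1: row=3, L[3]='$', prepend. Next row=LF[3]=0
  step 2: row=0, L[0]='j', prepend. Next row=LF[0]=1
  step 3: row=1, L[1]='l', prepend. Next row=LF[1]=6
  step 4: row=6, L[6]='k', prepend. Next row=LF[6]=4
  step 5: row=4, L[4]='j', prepend. Next row=LF[4]=2
  step 6: row=2, L[2]='l', prepend. Next row=LF[2]=7
  step 7: row=7, L[7]='k', prepend. Next row=LF[7]=5
  step 8: row=5, L[5]='k', prepend. Next row=LF[5]=3
Reversed output: kkljklj$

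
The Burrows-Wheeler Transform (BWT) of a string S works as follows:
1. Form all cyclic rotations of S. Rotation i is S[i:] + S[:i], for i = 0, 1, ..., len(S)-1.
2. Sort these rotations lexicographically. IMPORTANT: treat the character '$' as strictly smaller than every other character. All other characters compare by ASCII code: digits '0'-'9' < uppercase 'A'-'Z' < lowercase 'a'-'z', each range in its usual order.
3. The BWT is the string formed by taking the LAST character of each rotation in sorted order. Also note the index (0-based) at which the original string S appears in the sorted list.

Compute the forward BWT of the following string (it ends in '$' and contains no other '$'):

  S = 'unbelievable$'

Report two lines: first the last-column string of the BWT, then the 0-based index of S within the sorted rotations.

Answer: evnalbilbeu$e
11

Derivation:
All 13 rotations (rotation i = S[i:]+S[:i]):
  rot[0] = unbelievable$
  rot[1] = nbelievable$u
  rot[2] = believable$un
  rot[3] = elievable$unb
  rot[4] = lievable$unbe
  rot[5] = ievable$unbel
  rot[6] = evable$unbeli
  rot[7] = vable$unbelie
  rot[8] = able$unbeliev
  rot[9] = ble$unbelieva
  rot[10] = le$unbelievab
  rot[11] = e$unbelievabl
  rot[12] = $unbelievable
Sorted (with $ < everything):
  sorted[0] = $unbelievable  (last char: 'e')
  sorted[1] = able$unbeliev  (last char: 'v')
  sorted[2] = believable$un  (last char: 'n')
  sorted[3] = ble$unbelieva  (last char: 'a')
  sorted[4] = e$unbelievabl  (last char: 'l')
  sorted[5] = elievable$unb  (last char: 'b')
  sorted[6] = evable$unbeli  (last char: 'i')
  sorted[7] = ievable$unbel  (last char: 'l')
  sorted[8] = le$unbelievab  (last char: 'b')
  sorted[9] = lievable$unbe  (last char: 'e')
  sorted[10] = nbelievable$u  (last char: 'u')
  sorted[11] = unbelievable$  (last char: '$')
  sorted[12] = vable$unbelie  (last char: 'e')
Last column: evnalbilbeu$e
Original string S is at sorted index 11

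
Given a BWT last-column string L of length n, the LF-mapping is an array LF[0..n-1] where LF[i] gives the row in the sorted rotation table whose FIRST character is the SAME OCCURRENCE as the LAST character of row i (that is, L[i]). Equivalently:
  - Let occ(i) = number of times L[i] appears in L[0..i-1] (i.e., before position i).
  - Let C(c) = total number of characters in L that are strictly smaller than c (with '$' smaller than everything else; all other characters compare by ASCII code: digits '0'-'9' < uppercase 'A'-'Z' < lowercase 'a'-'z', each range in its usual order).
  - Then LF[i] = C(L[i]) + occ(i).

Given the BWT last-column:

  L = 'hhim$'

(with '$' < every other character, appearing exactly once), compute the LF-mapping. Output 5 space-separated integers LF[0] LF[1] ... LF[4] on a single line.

Char counts: '$':1, 'h':2, 'i':1, 'm':1
C (first-col start): C('$')=0, C('h')=1, C('i')=3, C('m')=4
L[0]='h': occ=0, LF[0]=C('h')+0=1+0=1
L[1]='h': occ=1, LF[1]=C('h')+1=1+1=2
L[2]='i': occ=0, LF[2]=C('i')+0=3+0=3
L[3]='m': occ=0, LF[3]=C('m')+0=4+0=4
L[4]='$': occ=0, LF[4]=C('$')+0=0+0=0

Answer: 1 2 3 4 0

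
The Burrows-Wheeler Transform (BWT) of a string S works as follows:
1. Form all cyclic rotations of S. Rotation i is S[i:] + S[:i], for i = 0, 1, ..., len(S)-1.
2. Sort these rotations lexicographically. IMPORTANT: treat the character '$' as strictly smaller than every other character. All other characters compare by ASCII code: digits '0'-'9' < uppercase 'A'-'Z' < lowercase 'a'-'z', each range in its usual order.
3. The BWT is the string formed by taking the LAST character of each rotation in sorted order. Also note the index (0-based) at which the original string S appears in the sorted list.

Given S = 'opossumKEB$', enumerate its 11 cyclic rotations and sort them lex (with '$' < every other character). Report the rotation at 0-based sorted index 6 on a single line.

Answer: ossumKEB$op

Derivation:
All 11 rotations (rotation i = S[i:]+S[:i]):
  rot[0] = opossumKEB$
  rot[1] = possumKEB$o
  rot[2] = ossumKEB$op
  rot[3] = ssumKEB$opo
  rot[4] = sumKEB$opos
  rot[5] = umKEB$oposs
  rot[6] = mKEB$opossu
  rot[7] = KEB$opossum
  rot[8] = EB$opossumK
  rot[9] = B$opossumKE
  rot[10] = $opossumKEB
Sorted (with $ < everything):
  sorted[0] = $opossumKEB
  sorted[1] = B$opossumKE
  sorted[2] = EB$opossumK
  sorted[3] = KEB$opossum
  sorted[4] = mKEB$opossu
  sorted[5] = opossumKEB$
  sorted[6] = ossumKEB$op
  sorted[7] = possumKEB$o
  sorted[8] = ssumKEB$opo
  sorted[9] = sumKEB$opos
  sorted[10] = umKEB$oposs
sorted[6] = ossumKEB$op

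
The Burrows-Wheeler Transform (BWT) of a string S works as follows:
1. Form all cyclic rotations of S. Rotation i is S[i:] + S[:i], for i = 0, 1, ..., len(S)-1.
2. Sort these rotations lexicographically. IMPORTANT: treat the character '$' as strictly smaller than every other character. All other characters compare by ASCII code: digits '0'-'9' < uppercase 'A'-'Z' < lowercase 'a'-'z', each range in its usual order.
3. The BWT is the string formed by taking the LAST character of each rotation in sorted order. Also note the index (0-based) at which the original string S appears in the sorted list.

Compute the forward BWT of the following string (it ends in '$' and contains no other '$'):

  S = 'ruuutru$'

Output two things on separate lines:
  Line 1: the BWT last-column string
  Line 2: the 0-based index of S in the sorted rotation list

Answer: ut$uruur
2

Derivation:
All 8 rotations (rotation i = S[i:]+S[:i]):
  rot[0] = ruuutru$
  rot[1] = uuutru$r
  rot[2] = uutru$ru
  rot[3] = utru$ruu
  rot[4] = tru$ruuu
  rot[5] = ru$ruuut
  rot[6] = u$ruuutr
  rot[7] = $ruuutru
Sorted (with $ < everything):
  sorted[0] = $ruuutru  (last char: 'u')
  sorted[1] = ru$ruuut  (last char: 't')
  sorted[2] = ruuutru$  (last char: '$')
  sorted[3] = tru$ruuu  (last char: 'u')
  sorted[4] = u$ruuutr  (last char: 'r')
  sorted[5] = utru$ruu  (last char: 'u')
  sorted[6] = uutru$ru  (last char: 'u')
  sorted[7] = uuutru$r  (last char: 'r')
Last column: ut$uruur
Original string S is at sorted index 2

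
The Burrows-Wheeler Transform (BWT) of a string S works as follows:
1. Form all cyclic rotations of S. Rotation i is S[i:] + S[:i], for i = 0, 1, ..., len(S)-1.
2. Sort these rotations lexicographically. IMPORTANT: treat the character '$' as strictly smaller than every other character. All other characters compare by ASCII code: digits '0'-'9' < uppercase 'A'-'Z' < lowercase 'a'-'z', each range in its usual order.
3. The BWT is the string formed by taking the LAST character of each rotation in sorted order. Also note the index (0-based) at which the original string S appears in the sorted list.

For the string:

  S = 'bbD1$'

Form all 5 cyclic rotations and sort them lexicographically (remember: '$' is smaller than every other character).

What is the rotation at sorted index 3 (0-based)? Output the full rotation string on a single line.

Answer: bD1$b

Derivation:
All 5 rotations (rotation i = S[i:]+S[:i]):
  rot[0] = bbD1$
  rot[1] = bD1$b
  rot[2] = D1$bb
  rot[3] = 1$bbD
  rot[4] = $bbD1
Sorted (with $ < everything):
  sorted[0] = $bbD1
  sorted[1] = 1$bbD
  sorted[2] = D1$bb
  sorted[3] = bD1$b
  sorted[4] = bbD1$
sorted[3] = bD1$b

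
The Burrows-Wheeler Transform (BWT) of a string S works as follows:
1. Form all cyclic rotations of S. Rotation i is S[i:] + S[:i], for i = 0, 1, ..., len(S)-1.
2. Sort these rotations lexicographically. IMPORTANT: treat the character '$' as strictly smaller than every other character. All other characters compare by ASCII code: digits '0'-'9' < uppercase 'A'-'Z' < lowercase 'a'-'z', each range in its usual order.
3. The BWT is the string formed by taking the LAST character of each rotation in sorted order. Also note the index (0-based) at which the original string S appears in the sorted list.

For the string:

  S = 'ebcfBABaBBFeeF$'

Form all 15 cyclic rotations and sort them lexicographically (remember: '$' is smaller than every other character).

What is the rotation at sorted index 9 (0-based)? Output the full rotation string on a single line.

All 15 rotations (rotation i = S[i:]+S[:i]):
  rot[0] = ebcfBABaBBFeeF$
  rot[1] = bcfBABaBBFeeF$e
  rot[2] = cfBABaBBFeeF$eb
  rot[3] = fBABaBBFeeF$ebc
  rot[4] = BABaBBFeeF$ebcf
  rot[5] = ABaBBFeeF$ebcfB
  rot[6] = BaBBFeeF$ebcfBA
  rot[7] = aBBFeeF$ebcfBAB
  rot[8] = BBFeeF$ebcfBABa
  rot[9] = BFeeF$ebcfBABaB
  rot[10] = FeeF$ebcfBABaBB
  rot[11] = eeF$ebcfBABaBBF
  rot[12] = eF$ebcfBABaBBFe
  rot[13] = F$ebcfBABaBBFee
  rot[14] = $ebcfBABaBBFeeF
Sorted (with $ < everything):
  sorted[0] = $ebcfBABaBBFeeF
  sorted[1] = ABaBBFeeF$ebcfB
  sorted[2] = BABaBBFeeF$ebcf
  sorted[3] = BBFeeF$ebcfBABa
  sorted[4] = BFeeF$ebcfBABaB
  sorted[5] = BaBBFeeF$ebcfBA
  sorted[6] = F$ebcfBABaBBFee
  sorted[7] = FeeF$ebcfBABaBB
  sorted[8] = aBBFeeF$ebcfBAB
  sorted[9] = bcfBABaBBFeeF$e
  sorted[10] = cfBABaBBFeeF$eb
  sorted[11] = eF$ebcfBABaBBFe
  sorted[12] = ebcfBABaBBFeeF$
  sorted[13] = eeF$ebcfBABaBBF
  sorted[14] = fBABaBBFeeF$ebc
sorted[9] = bcfBABaBBFeeF$e

Answer: bcfBABaBBFeeF$e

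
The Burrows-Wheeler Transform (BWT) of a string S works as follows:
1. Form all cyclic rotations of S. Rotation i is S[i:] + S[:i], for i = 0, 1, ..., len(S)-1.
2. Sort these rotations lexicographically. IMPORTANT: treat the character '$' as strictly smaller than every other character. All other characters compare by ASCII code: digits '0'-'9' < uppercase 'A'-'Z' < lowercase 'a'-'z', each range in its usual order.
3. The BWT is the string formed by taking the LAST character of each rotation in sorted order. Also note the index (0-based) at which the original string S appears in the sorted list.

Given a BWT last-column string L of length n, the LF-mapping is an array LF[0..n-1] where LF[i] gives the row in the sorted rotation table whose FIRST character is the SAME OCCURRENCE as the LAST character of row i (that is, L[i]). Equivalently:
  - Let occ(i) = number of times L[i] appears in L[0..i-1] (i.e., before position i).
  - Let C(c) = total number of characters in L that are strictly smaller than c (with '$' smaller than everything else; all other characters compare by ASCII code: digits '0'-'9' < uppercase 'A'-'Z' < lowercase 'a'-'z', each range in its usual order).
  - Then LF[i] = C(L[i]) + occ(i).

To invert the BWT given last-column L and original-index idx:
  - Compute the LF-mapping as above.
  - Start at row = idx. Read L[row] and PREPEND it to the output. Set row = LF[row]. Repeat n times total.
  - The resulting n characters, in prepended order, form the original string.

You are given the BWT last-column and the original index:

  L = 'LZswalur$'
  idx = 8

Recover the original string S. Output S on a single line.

LF mapping: 1 2 6 8 3 4 7 5 0
Walk LF starting at row 8, prepending L[row]:
  step 1: row=8, L[8]='$', prepend. Next row=LF[8]=0
  step 2: row=0, L[0]='L', prepend. Next row=LF[0]=1
  step 3: row=1, L[1]='Z', prepend. Next row=LF[1]=2
  step 4: row=2, L[2]='s', prepend. Next row=LF[2]=6
  step 5: row=6, L[6]='u', prepend. Next row=LF[6]=7
  step 6: row=7, L[7]='r', prepend. Next row=LF[7]=5
  step 7: row=5, L[5]='l', prepend. Next row=LF[5]=4
  step 8: row=4, L[4]='a', prepend. Next row=LF[4]=3
  step 9: row=3, L[3]='w', prepend. Next row=LF[3]=8
Reversed output: walrusZL$

Answer: walrusZL$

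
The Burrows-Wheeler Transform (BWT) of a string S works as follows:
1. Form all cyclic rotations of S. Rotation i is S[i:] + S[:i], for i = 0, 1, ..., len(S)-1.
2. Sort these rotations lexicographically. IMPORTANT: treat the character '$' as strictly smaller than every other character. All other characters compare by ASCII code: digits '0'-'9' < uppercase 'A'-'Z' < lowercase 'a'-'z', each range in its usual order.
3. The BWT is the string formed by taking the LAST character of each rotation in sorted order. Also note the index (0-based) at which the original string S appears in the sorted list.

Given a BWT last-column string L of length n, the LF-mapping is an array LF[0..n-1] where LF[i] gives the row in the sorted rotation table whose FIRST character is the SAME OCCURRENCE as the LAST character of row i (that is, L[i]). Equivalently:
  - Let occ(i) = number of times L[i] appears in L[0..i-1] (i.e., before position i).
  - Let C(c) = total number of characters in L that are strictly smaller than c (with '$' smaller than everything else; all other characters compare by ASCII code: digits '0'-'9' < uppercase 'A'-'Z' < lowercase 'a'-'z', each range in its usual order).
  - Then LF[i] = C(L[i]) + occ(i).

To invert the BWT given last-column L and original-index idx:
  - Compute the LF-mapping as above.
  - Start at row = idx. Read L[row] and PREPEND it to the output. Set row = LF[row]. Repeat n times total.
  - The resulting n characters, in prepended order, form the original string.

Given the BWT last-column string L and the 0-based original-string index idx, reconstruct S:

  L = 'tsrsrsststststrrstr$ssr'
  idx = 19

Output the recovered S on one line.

LF mapping: 17 7 1 8 2 9 10 18 11 19 12 20 13 21 3 4 14 22 5 0 15 16 6
Walk LF starting at row 19, prepending L[row]:
  step 1: row=19, L[19]='$', prepend. Next row=LF[19]=0
  step 2: row=0, L[0]='t', prepend. Next row=LF[0]=17
  step 3: row=17, L[17]='t', prepend. Next row=LF[17]=22
  step 4: row=22, L[22]='r', prepend. Next row=LF[22]=6
  step 5: row=6, L[6]='s', prepend. Next row=LF[6]=10
  step 6: row=10, L[10]='s', prepend. Next row=LF[10]=12
  step 7: row=12, L[12]='s', prepend. Next row=LF[12]=13
  step 8: row=13, L[13]='t', prepend. Next row=LF[13]=21
  step 9: row=21, L[21]='s', prepend. Next row=LF[21]=16
  step 10: row=16, L[16]='s', prepend. Next row=LF[16]=14
  step 11: row=14, L[14]='r', prepend. Next row=LF[14]=3
  step 12: row=3, L[3]='s', prepend. Next row=LF[3]=8
  step 13: row=8, L[8]='s', prepend. Next row=LF[8]=11
  step 14: row=11, L[11]='t', prepend. Next row=LF[11]=20
  step 15: row=20, L[20]='s', prepend. Next row=LF[20]=15
  step 16: row=15, L[15]='r', prepend. Next row=LF[15]=4
  step 17: row=4, L[4]='r', prepend. Next row=LF[4]=2
  step 18: row=2, L[2]='r', prepend. Next row=LF[2]=1
  step 19: row=1, L[1]='s', prepend. Next row=LF[1]=7
  step 20: row=7, L[7]='t', prepend. Next row=LF[7]=18
  step 21: row=18, L[18]='r', prepend. Next row=LF[18]=5
  step 22: row=5, L[5]='s', prepend. Next row=LF[5]=9
  step 23: row=9, L[9]='t', prepend. Next row=LF[9]=19
Reversed output: tsrtsrrrstssrsstsssrtt$

Answer: tsrtsrrrstssrsstsssrtt$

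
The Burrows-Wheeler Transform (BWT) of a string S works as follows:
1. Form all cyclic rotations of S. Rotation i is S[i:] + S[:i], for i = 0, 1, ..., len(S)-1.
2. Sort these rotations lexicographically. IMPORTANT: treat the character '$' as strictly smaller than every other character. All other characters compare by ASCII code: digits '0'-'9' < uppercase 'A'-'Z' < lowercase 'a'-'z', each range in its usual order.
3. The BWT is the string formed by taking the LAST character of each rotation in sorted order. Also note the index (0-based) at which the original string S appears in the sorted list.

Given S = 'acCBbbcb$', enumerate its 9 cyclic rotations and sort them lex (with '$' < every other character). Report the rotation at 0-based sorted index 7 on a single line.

All 9 rotations (rotation i = S[i:]+S[:i]):
  rot[0] = acCBbbcb$
  rot[1] = cCBbbcb$a
  rot[2] = CBbbcb$ac
  rot[3] = Bbbcb$acC
  rot[4] = bbcb$acCB
  rot[5] = bcb$acCBb
  rot[6] = cb$acCBbb
  rot[7] = b$acCBbbc
  rot[8] = $acCBbbcb
Sorted (with $ < everything):
  sorted[0] = $acCBbbcb
  sorted[1] = Bbbcb$acC
  sorted[2] = CBbbcb$ac
  sorted[3] = acCBbbcb$
  sorted[4] = b$acCBbbc
  sorted[5] = bbcb$acCB
  sorted[6] = bcb$acCBb
  sorted[7] = cCBbbcb$a
  sorted[8] = cb$acCBbb
sorted[7] = cCBbbcb$a

Answer: cCBbbcb$a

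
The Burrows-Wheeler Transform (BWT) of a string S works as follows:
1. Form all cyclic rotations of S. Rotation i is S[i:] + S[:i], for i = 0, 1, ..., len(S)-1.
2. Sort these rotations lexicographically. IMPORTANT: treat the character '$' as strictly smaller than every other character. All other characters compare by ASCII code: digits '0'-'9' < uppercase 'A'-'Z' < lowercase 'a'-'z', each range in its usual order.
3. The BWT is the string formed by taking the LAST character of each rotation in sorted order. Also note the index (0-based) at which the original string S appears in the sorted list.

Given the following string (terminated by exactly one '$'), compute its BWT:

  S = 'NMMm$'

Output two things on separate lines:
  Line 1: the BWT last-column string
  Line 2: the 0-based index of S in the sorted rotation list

All 5 rotations (rotation i = S[i:]+S[:i]):
  rot[0] = NMMm$
  rot[1] = MMm$N
  rot[2] = Mm$NM
  rot[3] = m$NMM
  rot[4] = $NMMm
Sorted (with $ < everything):
  sorted[0] = $NMMm  (last char: 'm')
  sorted[1] = MMm$N  (last char: 'N')
  sorted[2] = Mm$NM  (last char: 'M')
  sorted[3] = NMMm$  (last char: '$')
  sorted[4] = m$NMM  (last char: 'M')
Last column: mNM$M
Original string S is at sorted index 3

Answer: mNM$M
3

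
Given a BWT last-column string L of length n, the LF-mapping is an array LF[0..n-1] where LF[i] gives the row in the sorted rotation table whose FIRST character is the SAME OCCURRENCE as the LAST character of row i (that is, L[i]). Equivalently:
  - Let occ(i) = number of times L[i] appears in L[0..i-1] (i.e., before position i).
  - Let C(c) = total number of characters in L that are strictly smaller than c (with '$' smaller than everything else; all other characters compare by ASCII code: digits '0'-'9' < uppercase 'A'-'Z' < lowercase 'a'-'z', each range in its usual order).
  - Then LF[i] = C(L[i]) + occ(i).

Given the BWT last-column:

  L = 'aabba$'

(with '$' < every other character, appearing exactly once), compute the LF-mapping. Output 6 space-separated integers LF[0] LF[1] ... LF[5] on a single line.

Answer: 1 2 4 5 3 0

Derivation:
Char counts: '$':1, 'a':3, 'b':2
C (first-col start): C('$')=0, C('a')=1, C('b')=4
L[0]='a': occ=0, LF[0]=C('a')+0=1+0=1
L[1]='a': occ=1, LF[1]=C('a')+1=1+1=2
L[2]='b': occ=0, LF[2]=C('b')+0=4+0=4
L[3]='b': occ=1, LF[3]=C('b')+1=4+1=5
L[4]='a': occ=2, LF[4]=C('a')+2=1+2=3
L[5]='$': occ=0, LF[5]=C('$')+0=0+0=0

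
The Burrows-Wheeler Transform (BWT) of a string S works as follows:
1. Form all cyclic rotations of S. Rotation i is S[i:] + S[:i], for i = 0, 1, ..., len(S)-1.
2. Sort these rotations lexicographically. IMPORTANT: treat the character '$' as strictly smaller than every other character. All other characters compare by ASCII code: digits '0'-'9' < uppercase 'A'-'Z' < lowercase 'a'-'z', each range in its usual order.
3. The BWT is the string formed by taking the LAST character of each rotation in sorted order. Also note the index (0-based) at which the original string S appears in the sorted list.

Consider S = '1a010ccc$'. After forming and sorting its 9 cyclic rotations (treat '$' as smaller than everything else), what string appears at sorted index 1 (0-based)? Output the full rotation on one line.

All 9 rotations (rotation i = S[i:]+S[:i]):
  rot[0] = 1a010ccc$
  rot[1] = a010ccc$1
  rot[2] = 010ccc$1a
  rot[3] = 10ccc$1a0
  rot[4] = 0ccc$1a01
  rot[5] = ccc$1a010
  rot[6] = cc$1a010c
  rot[7] = c$1a010cc
  rot[8] = $1a010ccc
Sorted (with $ < everything):
  sorted[0] = $1a010ccc
  sorted[1] = 010ccc$1a
  sorted[2] = 0ccc$1a01
  sorted[3] = 10ccc$1a0
  sorted[4] = 1a010ccc$
  sorted[5] = a010ccc$1
  sorted[6] = c$1a010cc
  sorted[7] = cc$1a010c
  sorted[8] = ccc$1a010
sorted[1] = 010ccc$1a

Answer: 010ccc$1a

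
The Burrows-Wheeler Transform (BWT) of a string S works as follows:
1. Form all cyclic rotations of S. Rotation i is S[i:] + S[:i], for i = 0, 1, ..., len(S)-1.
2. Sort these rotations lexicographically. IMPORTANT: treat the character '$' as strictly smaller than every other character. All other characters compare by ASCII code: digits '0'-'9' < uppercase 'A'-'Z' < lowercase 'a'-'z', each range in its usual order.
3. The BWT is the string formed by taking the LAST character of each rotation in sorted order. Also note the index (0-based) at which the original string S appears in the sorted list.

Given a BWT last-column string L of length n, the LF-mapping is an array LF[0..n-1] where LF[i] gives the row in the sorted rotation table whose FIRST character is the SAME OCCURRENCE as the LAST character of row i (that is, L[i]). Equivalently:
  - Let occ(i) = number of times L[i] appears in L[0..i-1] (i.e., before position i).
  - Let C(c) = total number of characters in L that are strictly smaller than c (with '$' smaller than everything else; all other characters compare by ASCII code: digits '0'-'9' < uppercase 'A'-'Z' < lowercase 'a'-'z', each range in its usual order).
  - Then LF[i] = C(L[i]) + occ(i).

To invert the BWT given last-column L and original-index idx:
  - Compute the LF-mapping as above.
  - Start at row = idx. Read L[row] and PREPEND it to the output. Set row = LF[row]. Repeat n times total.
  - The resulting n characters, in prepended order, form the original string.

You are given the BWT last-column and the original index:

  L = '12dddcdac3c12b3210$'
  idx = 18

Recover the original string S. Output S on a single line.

LF mapping: 2 5 15 16 17 12 18 10 13 8 14 3 6 11 9 7 4 1 0
Walk LF starting at row 18, prepending L[row]:
  step 1: row=18, L[18]='$', prepend. Next row=LF[18]=0
  step 2: row=0, L[0]='1', prepend. Next row=LF[0]=2
  step 3: row=2, L[2]='d', prepend. Next row=LF[2]=15
  step 4: row=15, L[15]='2', prepend. Next row=LF[15]=7
  step 5: row=7, L[7]='a', prepend. Next row=LF[7]=10
  step 6: row=10, L[10]='c', prepend. Next row=LF[10]=14
  step 7: row=14, L[14]='3', prepend. Next row=LF[14]=9
  step 8: row=9, L[9]='3', prepend. Next row=LF[9]=8
  step 9: row=8, L[8]='c', prepend. Next row=LF[8]=13
  step 10: row=13, L[13]='b', prepend. Next row=LF[13]=11
  step 11: row=11, L[11]='1', prepend. Next row=LF[11]=3
  step 12: row=3, L[3]='d', prepend. Next row=LF[3]=16
  step 13: row=16, L[16]='1', prepend. Next row=LF[16]=4
  step 14: row=4, L[4]='d', prepend. Next row=LF[4]=17
  step 15: row=17, L[17]='0', prepend. Next row=LF[17]=1
  step 16: row=1, L[1]='2', prepend. Next row=LF[1]=5
  step 17: row=5, L[5]='c', prepend. Next row=LF[5]=12
  step 18: row=12, L[12]='2', prepend. Next row=LF[12]=6
  step 19: row=6, L[6]='d', prepend. Next row=LF[6]=18
Reversed output: d2c20d1d1bc33ca2d1$

Answer: d2c20d1d1bc33ca2d1$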